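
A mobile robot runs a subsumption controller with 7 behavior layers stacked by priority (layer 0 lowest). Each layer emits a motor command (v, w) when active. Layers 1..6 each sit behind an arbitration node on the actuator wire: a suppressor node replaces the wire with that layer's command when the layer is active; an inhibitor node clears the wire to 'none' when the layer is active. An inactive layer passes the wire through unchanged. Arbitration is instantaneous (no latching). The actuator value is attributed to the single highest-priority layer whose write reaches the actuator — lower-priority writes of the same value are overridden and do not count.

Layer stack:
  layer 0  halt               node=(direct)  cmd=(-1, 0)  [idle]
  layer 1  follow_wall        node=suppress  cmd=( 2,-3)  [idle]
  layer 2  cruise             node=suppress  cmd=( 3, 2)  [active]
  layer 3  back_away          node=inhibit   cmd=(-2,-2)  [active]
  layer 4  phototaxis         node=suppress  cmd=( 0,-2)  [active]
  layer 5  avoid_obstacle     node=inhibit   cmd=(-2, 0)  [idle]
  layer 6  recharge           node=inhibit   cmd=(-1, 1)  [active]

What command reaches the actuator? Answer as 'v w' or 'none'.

none

[0] halt off; wire := none
[1] follow_wall off; pass none
[2] cruise on (suppress); wire := (3, 2)
[3] back_away on (inhibit); wire := none
[4] phototaxis on (suppress); wire := (0, -2)
[5] avoid_obstacle off; pass (0, -2)
[6] recharge on (inhibit); wire := none
output none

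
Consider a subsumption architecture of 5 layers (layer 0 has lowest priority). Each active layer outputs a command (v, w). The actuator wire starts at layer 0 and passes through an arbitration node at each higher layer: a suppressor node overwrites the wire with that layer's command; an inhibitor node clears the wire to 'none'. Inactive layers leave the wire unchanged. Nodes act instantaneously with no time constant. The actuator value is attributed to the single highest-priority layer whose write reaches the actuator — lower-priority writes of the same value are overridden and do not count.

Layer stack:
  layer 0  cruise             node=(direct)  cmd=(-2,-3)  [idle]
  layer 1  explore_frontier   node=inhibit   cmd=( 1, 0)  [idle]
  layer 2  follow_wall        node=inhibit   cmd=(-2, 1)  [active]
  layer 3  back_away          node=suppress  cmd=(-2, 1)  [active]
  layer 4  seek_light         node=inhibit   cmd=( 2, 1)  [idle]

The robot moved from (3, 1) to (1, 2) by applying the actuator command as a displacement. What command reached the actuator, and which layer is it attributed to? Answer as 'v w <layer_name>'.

displacement = (1, 2) − (3, 1) = (-2, 1)
layer 0 (cruise) idle — none
layer 1 (explore_frontier) idle — unchanged: none
layer 2 (follow_wall) active — inhibits: none
layer 3 (back_away) active — suppresses: (-2, 1)
layer 4 (seek_light) idle — unchanged: (-2, 1)
→ actuator (-2, 1) — from layer 3 (back_away)

-2 1 back_away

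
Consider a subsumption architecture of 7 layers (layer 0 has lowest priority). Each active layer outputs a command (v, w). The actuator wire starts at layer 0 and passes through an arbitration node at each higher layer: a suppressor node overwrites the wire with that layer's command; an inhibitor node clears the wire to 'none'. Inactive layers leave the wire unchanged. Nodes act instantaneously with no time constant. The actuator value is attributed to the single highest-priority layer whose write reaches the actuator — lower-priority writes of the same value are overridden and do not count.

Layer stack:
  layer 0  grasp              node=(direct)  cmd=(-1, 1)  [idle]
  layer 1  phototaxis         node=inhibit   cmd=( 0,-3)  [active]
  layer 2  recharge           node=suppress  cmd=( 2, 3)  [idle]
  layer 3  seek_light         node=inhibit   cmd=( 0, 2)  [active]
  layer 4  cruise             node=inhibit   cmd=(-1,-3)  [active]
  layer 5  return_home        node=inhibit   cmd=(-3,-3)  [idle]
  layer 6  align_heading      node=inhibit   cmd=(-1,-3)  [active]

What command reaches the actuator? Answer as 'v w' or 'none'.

none

[0] grasp off; wire := none
[1] phototaxis on (inhibit); wire := none
[2] recharge off; pass none
[3] seek_light on (inhibit); wire := none
[4] cruise on (inhibit); wire := none
[5] return_home off; pass none
[6] align_heading on (inhibit); wire := none
output none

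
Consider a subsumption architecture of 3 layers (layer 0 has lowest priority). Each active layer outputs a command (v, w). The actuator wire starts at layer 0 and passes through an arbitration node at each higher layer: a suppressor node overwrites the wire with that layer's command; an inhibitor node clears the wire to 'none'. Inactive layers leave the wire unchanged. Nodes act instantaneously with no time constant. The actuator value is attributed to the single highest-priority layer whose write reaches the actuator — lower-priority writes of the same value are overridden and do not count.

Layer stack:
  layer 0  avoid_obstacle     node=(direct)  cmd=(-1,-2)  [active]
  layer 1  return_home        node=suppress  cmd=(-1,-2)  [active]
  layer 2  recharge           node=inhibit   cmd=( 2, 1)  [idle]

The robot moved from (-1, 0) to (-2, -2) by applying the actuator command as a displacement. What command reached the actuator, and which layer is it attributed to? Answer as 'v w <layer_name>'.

-1 -2 return_home

displacement = (-2, -2) − (-1, 0) = (-1, -2)
[0] avoid_obstacle on; wire := (-1, -2)
[1] return_home on (suppress); wire := (-1, -2)
[2] recharge off; pass (-1, -2)
output (-1, -2) — from layer 1 (return_home)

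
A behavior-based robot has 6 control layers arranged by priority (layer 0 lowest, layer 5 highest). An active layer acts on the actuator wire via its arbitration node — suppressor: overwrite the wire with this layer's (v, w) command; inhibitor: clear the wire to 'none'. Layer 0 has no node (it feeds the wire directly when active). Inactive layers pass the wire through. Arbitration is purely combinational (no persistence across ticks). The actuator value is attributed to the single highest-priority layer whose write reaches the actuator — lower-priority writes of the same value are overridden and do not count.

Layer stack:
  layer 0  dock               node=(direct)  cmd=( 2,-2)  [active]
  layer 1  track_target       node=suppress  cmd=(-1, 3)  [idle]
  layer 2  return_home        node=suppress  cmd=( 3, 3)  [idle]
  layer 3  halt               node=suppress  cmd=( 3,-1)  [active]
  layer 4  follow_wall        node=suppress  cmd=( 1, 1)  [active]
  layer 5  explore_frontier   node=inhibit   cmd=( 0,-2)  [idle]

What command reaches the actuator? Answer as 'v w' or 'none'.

L0 dock: active, feeds wire = (2, -2)
L1 track_target: idle → wire stays (2, -2)
L2 return_home: idle → wire stays (2, -2)
L3 halt: active, suppressor → wire = (3, -1)
L4 follow_wall: active, suppressor → wire = (1, 1)
L5 explore_frontier: idle → wire stays (1, 1)
actuator = (1, 1)

1 1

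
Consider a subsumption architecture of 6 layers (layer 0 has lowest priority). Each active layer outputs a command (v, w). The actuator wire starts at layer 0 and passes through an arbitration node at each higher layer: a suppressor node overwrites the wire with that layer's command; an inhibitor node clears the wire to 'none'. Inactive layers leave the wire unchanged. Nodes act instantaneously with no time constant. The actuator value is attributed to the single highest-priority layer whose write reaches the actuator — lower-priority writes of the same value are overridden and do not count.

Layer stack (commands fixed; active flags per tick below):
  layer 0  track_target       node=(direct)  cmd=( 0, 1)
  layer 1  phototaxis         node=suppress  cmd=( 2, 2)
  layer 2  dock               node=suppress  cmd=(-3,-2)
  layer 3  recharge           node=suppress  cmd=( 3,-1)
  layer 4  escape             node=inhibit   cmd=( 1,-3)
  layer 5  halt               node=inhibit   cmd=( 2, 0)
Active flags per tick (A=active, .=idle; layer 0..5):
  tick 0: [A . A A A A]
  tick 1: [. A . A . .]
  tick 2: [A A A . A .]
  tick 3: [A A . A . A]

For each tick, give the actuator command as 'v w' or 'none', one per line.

tick 0:
  L0 track_target: active, feeds wire = (0, 1)
  L1 phototaxis: idle → wire stays (0, 1)
  L2 dock: active, suppressor → wire = (-3, -2)
  L3 recharge: active, suppressor → wire = (3, -1)
  L4 escape: active, inhibitor → wire = none
  L5 halt: active, inhibitor → wire = none
  actuator = none
tick 1:
  L0 track_target: idle → wire = none
  L1 phototaxis: active, suppressor → wire = (2, 2)
  L2 dock: idle → wire stays (2, 2)
  L3 recharge: active, suppressor → wire = (3, -1)
  L4 escape: idle → wire stays (3, -1)
  L5 halt: idle → wire stays (3, -1)
  actuator = (3, -1)
tick 2:
  L0 track_target: active, feeds wire = (0, 1)
  L1 phototaxis: active, suppressor → wire = (2, 2)
  L2 dock: active, suppressor → wire = (-3, -2)
  L3 recharge: idle → wire stays (-3, -2)
  L4 escape: active, inhibitor → wire = none
  L5 halt: idle → wire stays none
  actuator = none
tick 3:
  L0 track_target: active, feeds wire = (0, 1)
  L1 phototaxis: active, suppressor → wire = (2, 2)
  L2 dock: idle → wire stays (2, 2)
  L3 recharge: active, suppressor → wire = (3, -1)
  L4 escape: idle → wire stays (3, -1)
  L5 halt: active, inhibitor → wire = none
  actuator = none

none
3 -1
none
none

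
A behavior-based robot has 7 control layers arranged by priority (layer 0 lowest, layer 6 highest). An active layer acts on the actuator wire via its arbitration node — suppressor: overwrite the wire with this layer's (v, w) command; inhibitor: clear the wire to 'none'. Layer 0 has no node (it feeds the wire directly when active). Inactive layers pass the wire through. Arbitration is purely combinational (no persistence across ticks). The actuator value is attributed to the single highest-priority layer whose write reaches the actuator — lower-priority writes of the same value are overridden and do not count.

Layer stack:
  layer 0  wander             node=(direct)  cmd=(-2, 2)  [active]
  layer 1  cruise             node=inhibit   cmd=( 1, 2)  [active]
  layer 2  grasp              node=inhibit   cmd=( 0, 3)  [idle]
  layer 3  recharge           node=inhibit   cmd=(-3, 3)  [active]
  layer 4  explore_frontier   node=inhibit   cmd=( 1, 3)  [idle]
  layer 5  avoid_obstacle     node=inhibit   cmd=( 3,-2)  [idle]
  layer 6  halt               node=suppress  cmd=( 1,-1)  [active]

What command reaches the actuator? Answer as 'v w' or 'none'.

[0] wander on; wire := (-2, 2)
[1] cruise on (inhibit); wire := none
[2] grasp off; pass none
[3] recharge on (inhibit); wire := none
[4] explore_frontier off; pass none
[5] avoid_obstacle off; pass none
[6] halt on (suppress); wire := (1, -1)
output (1, -1)

1 -1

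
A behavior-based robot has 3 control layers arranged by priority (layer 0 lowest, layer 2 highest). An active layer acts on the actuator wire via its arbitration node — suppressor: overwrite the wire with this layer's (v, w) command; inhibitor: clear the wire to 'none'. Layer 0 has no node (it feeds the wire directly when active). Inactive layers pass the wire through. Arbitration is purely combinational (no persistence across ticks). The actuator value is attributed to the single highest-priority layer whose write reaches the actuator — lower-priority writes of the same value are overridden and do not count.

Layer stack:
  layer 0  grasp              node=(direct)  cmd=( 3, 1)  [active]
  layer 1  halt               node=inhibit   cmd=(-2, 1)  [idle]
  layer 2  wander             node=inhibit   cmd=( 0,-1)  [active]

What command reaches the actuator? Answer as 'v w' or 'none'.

none

layer 0 (grasp) active — direct: (3, 1)
layer 1 (halt) idle — unchanged: (3, 1)
layer 2 (wander) active — inhibits: none
→ actuator none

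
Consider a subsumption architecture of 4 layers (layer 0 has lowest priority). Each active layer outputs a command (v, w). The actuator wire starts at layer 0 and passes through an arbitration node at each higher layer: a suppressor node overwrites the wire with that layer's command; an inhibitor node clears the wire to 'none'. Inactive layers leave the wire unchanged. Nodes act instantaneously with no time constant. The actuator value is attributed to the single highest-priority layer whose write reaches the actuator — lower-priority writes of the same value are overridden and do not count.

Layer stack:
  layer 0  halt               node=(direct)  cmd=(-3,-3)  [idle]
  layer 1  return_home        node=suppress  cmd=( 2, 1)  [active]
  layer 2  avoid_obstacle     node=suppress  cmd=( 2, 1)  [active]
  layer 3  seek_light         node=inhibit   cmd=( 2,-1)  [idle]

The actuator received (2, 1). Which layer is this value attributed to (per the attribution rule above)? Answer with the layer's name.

layer 0 (halt) idle — none
layer 1 (return_home) active — suppresses: (2, 1)
layer 2 (avoid_obstacle) active — suppresses: (2, 1)
layer 3 (seek_light) idle — unchanged: (2, 1)
→ actuator (2, 1)
last writer: layer 2 = avoid_obstacle

avoid_obstacle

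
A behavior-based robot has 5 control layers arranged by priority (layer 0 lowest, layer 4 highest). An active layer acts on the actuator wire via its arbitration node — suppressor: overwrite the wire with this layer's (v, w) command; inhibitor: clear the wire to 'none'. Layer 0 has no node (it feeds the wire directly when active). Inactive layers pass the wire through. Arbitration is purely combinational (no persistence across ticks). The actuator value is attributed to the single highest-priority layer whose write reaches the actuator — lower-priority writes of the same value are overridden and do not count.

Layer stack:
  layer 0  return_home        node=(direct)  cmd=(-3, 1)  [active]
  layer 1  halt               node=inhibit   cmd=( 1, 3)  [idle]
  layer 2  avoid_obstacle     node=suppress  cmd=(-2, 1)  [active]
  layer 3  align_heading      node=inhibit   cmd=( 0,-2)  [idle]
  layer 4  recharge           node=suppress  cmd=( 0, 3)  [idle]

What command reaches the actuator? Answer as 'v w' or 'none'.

-2 1

layer 0 (return_home) active — direct: (-3, 1)
layer 1 (halt) idle — unchanged: (-3, 1)
layer 2 (avoid_obstacle) active — suppresses: (-2, 1)
layer 3 (align_heading) idle — unchanged: (-2, 1)
layer 4 (recharge) idle — unchanged: (-2, 1)
→ actuator (-2, 1)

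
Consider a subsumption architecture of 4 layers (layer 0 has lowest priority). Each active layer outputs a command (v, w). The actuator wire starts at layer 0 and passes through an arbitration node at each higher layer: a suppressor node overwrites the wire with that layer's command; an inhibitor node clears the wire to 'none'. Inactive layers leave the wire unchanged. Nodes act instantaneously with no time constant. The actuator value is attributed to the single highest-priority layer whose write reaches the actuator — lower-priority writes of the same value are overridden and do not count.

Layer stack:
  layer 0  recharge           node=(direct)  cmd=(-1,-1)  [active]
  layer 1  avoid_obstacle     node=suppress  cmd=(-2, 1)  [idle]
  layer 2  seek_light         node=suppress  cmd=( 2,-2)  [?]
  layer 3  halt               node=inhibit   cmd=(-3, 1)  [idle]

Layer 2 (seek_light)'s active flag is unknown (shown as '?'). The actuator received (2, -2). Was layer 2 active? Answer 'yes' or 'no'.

If layer 2 is active=yes:
  actuator would be (2, -2)
If layer 2 is active=no:
  actuator would be (-1, -1)
Observed (2, -2), so layer 2 was active.

yes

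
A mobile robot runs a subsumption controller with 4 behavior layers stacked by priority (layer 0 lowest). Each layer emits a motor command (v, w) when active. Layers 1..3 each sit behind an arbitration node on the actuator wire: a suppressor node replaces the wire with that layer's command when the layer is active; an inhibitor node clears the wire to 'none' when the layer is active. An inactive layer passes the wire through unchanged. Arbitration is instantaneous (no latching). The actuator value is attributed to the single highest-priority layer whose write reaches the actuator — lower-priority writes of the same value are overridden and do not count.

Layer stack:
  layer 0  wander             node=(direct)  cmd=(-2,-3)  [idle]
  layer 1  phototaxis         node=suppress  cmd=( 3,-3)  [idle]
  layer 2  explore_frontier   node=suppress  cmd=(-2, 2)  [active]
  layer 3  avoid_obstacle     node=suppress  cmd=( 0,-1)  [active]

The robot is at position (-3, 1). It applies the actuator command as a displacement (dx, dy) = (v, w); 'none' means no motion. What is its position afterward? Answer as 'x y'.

-3 0

L0 wander: idle → wire = none
L1 phototaxis: idle → wire stays none
L2 explore_frontier: active, suppressor → wire = (-2, 2)
L3 avoid_obstacle: active, suppressor → wire = (0, -1)
actuator = (0, -1)
position: (-3, 1) + (0, -1) = (-3, 0)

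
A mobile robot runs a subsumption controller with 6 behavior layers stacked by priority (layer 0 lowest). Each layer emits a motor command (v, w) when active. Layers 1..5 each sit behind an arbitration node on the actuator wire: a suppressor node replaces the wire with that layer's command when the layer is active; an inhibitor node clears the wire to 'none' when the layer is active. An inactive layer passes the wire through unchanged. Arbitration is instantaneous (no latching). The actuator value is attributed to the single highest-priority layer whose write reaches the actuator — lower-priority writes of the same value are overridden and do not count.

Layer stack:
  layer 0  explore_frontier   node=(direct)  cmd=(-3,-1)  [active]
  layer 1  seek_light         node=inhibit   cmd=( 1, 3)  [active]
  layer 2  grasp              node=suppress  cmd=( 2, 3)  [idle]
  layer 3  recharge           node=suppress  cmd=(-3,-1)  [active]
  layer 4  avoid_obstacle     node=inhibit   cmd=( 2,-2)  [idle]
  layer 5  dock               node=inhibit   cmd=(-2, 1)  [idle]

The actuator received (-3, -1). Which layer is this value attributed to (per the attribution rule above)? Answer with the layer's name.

L0 explore_frontier: active, feeds wire = (-3, -1)
L1 seek_light: active, inhibitor → wire = none
L2 grasp: idle → wire stays none
L3 recharge: active, suppressor → wire = (-3, -1)
L4 avoid_obstacle: idle → wire stays (-3, -1)
L5 dock: idle → wire stays (-3, -1)
actuator = (-3, -1)
last writer: layer 3 = recharge

recharge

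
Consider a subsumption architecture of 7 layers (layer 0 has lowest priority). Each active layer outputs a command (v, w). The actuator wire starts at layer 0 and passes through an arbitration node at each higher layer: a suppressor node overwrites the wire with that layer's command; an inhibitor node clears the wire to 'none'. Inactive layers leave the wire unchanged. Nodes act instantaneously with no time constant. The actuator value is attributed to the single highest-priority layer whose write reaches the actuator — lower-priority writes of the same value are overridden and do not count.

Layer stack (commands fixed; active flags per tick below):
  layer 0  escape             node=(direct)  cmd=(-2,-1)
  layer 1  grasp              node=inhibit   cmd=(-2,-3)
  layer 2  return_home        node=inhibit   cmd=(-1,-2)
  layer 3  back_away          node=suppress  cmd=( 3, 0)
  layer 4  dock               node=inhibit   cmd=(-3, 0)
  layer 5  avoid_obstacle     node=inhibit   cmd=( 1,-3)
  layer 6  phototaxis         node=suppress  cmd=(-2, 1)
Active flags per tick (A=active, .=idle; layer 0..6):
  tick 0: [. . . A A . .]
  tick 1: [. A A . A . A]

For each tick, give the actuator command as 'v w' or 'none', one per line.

none
-2 1

tick 0:
  L0 escape: idle → wire = none
  L1 grasp: idle → wire stays none
  L2 return_home: idle → wire stays none
  L3 back_away: active, suppressor → wire = (3, 0)
  L4 dock: active, inhibitor → wire = none
  L5 avoid_obstacle: idle → wire stays none
  L6 phototaxis: idle → wire stays none
  actuator = none
tick 1:
  L0 escape: idle → wire = none
  L1 grasp: active, inhibitor → wire = none
  L2 return_home: active, inhibitor → wire = none
  L3 back_away: idle → wire stays none
  L4 dock: active, inhibitor → wire = none
  L5 avoid_obstacle: idle → wire stays none
  L6 phototaxis: active, suppressor → wire = (-2, 1)
  actuator = (-2, 1)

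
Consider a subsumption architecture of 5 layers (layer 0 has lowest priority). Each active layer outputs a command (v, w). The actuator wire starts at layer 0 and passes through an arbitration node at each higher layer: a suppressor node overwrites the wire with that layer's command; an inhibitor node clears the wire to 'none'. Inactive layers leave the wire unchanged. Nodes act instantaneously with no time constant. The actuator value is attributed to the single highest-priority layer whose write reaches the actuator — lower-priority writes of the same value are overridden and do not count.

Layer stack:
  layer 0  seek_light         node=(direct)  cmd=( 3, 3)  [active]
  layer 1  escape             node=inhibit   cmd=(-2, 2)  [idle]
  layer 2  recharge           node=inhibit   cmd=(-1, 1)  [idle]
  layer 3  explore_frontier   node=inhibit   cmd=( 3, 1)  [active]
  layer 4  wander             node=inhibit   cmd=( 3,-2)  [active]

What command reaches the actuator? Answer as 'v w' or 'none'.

none

L0 seek_light: active, feeds wire = (3, 3)
L1 escape: idle → wire stays (3, 3)
L2 recharge: idle → wire stays (3, 3)
L3 explore_frontier: active, inhibitor → wire = none
L4 wander: active, inhibitor → wire = none
actuator = none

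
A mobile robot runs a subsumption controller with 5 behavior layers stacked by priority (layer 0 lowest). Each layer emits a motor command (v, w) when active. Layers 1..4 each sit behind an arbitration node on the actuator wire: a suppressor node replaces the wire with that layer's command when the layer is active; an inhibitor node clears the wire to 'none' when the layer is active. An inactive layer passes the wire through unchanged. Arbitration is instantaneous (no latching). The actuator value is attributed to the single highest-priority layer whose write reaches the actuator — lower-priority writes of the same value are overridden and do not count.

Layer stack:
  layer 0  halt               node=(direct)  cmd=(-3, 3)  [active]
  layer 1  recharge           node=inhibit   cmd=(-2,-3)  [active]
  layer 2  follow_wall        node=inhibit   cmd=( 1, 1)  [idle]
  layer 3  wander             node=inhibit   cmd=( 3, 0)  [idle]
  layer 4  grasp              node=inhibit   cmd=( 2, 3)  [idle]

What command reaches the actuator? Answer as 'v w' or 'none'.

L0 halt: active, feeds wire = (-3, 3)
L1 recharge: active, inhibitor → wire = none
L2 follow_wall: idle → wire stays none
L3 wander: idle → wire stays none
L4 grasp: idle → wire stays none
actuator = none

none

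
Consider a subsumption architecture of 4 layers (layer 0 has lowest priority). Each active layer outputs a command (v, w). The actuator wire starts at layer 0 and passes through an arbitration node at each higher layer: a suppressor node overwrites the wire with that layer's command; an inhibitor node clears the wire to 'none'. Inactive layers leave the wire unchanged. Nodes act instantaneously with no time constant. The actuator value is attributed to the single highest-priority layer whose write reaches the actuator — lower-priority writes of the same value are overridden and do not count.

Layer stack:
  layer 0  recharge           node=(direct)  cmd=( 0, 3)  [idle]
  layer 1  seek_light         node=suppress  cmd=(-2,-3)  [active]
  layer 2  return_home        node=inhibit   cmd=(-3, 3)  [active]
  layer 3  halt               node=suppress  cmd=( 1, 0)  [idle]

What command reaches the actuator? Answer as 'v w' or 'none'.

L0 recharge: idle → wire = none
L1 seek_light: active, suppressor → wire = (-2, -3)
L2 return_home: active, inhibitor → wire = none
L3 halt: idle → wire stays none
actuator = none

none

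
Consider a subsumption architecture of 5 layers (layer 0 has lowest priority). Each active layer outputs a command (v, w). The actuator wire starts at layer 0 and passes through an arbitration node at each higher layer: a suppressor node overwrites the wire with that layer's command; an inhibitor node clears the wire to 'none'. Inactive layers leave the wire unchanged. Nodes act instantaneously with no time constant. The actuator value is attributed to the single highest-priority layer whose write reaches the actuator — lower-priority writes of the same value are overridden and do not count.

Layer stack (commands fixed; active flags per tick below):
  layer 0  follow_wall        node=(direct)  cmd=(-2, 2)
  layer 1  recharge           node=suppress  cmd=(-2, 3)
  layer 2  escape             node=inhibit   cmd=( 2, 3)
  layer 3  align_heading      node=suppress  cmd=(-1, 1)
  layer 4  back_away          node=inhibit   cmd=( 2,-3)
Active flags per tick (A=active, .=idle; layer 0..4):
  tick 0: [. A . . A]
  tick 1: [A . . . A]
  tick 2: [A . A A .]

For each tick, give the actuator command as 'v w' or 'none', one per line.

tick 0:
  layer 0 (follow_wall) idle — none
  layer 1 (recharge) active — suppresses: (-2, 3)
  layer 2 (escape) idle — unchanged: (-2, 3)
  layer 3 (align_heading) idle — unchanged: (-2, 3)
  layer 4 (back_away) active — inhibits: none
  → actuator none
tick 1:
  layer 0 (follow_wall) active — direct: (-2, 2)
  layer 1 (recharge) idle — unchanged: (-2, 2)
  layer 2 (escape) idle — unchanged: (-2, 2)
  layer 3 (align_heading) idle — unchanged: (-2, 2)
  layer 4 (back_away) active — inhibits: none
  → actuator none
tick 2:
  layer 0 (follow_wall) active — direct: (-2, 2)
  layer 1 (recharge) idle — unchanged: (-2, 2)
  layer 2 (escape) active — inhibits: none
  layer 3 (align_heading) active — suppresses: (-1, 1)
  layer 4 (back_away) idle — unchanged: (-1, 1)
  → actuator (-1, 1)

none
none
-1 1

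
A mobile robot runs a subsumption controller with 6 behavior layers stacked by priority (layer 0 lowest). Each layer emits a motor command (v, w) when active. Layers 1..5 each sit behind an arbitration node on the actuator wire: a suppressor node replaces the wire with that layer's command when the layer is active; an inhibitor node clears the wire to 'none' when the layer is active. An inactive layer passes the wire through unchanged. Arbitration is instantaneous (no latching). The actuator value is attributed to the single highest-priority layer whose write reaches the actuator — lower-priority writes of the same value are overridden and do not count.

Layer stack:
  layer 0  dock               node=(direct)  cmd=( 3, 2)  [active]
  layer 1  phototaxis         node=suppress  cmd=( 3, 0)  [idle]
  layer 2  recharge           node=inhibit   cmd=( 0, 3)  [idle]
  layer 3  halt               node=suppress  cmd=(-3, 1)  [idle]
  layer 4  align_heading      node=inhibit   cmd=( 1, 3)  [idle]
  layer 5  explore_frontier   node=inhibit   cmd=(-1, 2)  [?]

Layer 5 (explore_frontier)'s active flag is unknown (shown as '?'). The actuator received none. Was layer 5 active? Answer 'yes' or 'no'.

If layer 5 is active=yes:
  actuator would be none
If layer 5 is active=no:
  actuator would be (3, 2)
Observed none, so layer 5 was active.

yes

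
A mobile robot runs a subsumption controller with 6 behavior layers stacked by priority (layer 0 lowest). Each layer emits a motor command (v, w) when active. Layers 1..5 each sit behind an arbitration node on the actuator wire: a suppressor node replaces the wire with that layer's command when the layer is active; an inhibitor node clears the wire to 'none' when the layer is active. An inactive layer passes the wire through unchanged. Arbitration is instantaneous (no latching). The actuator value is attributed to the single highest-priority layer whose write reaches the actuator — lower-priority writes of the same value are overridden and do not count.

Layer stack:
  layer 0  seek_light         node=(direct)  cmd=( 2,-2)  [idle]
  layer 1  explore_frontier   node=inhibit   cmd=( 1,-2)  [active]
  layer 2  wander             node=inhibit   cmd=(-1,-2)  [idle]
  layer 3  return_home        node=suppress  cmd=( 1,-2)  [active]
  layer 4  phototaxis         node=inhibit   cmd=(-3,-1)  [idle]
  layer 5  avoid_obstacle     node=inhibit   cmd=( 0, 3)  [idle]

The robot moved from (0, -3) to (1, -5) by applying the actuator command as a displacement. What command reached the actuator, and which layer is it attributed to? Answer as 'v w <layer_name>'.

1 -2 return_home

displacement = (1, -5) − (0, -3) = (1, -2)
[0] seek_light off; wire := none
[1] explore_frontier on (inhibit); wire := none
[2] wander off; pass none
[3] return_home on (suppress); wire := (1, -2)
[4] phototaxis off; pass (1, -2)
[5] avoid_obstacle off; pass (1, -2)
output (1, -2) — from layer 3 (return_home)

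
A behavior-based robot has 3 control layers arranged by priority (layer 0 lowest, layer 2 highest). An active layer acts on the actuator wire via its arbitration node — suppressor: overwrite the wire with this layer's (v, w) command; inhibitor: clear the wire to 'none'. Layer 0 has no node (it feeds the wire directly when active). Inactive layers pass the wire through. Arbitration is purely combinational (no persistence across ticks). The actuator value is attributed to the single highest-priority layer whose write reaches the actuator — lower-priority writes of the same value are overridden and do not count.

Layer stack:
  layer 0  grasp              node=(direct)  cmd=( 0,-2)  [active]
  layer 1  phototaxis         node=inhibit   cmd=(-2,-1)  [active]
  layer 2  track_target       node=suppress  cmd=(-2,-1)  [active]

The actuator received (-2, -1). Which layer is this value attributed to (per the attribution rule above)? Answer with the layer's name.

L0 grasp: active, feeds wire = (0, -2)
L1 phototaxis: active, inhibitor → wire = none
L2 track_target: active, suppressor → wire = (-2, -1)
actuator = (-2, -1)
last writer: layer 2 = track_target

track_target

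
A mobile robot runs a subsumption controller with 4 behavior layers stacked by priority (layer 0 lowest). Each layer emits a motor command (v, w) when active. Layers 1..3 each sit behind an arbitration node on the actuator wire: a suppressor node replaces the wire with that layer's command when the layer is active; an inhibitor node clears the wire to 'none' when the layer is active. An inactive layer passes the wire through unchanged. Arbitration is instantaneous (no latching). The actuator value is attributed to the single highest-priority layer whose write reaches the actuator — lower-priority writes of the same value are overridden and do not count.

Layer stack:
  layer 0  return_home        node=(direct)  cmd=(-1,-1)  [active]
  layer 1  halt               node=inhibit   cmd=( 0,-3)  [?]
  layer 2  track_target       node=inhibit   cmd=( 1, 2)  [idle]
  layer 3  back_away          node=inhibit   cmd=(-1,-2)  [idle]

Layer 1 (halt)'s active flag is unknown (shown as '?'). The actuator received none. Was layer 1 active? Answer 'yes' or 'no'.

If layer 1 is active=yes:
  actuator would be none
If layer 1 is active=no:
  actuator would be (-1, -1)
Observed none, so layer 1 was active.

yes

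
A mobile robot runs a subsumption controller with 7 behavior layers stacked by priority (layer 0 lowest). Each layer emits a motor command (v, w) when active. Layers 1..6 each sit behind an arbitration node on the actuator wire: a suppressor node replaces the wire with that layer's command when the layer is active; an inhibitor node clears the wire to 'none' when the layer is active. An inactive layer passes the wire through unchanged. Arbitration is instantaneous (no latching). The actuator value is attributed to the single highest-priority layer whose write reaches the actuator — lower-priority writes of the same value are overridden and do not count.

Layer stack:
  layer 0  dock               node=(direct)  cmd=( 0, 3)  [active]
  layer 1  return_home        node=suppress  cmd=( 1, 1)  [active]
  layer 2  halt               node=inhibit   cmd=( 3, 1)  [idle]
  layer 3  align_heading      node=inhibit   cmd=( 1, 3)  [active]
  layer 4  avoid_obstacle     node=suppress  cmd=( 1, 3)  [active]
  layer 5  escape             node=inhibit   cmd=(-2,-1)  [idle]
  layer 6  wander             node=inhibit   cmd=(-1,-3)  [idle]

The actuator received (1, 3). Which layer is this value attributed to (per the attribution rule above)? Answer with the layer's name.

L0 dock: active, feeds wire = (0, 3)
L1 return_home: active, suppressor → wire = (1, 1)
L2 halt: idle → wire stays (1, 1)
L3 align_heading: active, inhibitor → wire = none
L4 avoid_obstacle: active, suppressor → wire = (1, 3)
L5 escape: idle → wire stays (1, 3)
L6 wander: idle → wire stays (1, 3)
actuator = (1, 3)
last writer: layer 4 = avoid_obstacle

avoid_obstacle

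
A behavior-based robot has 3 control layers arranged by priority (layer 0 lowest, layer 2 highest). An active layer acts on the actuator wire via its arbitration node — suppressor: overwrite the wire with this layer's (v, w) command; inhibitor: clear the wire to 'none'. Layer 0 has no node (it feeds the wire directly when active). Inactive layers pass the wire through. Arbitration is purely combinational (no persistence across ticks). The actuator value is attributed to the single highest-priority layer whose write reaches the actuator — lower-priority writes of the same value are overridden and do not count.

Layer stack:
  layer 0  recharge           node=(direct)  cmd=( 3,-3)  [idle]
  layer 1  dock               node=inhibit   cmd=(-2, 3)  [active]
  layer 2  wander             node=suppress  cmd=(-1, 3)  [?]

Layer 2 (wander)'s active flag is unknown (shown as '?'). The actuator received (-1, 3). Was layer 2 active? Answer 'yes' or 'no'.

If layer 2 is active=yes:
  actuator would be (-1, 3)
If layer 2 is active=no:
  actuator would be none
Observed (-1, 3), so layer 2 was active.

yes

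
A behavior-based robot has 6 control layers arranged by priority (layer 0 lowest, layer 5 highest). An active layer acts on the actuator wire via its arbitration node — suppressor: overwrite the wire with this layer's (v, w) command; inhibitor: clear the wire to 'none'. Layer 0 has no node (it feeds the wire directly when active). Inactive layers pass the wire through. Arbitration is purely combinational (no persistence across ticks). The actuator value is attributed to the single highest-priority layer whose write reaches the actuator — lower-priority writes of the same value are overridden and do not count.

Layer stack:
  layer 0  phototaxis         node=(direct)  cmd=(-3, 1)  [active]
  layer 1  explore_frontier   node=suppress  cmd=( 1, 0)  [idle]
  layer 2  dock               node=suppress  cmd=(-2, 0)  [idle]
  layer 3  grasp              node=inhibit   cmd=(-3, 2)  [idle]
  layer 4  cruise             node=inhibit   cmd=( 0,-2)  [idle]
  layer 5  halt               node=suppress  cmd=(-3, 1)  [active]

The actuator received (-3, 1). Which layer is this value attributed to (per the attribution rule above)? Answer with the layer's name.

[0] phototaxis on; wire := (-3, 1)
[1] explore_frontier off; pass (-3, 1)
[2] dock off; pass (-3, 1)
[3] grasp off; pass (-3, 1)
[4] cruise off; pass (-3, 1)
[5] halt on (suppress); wire := (-3, 1)
output (-3, 1)
last writer: layer 5 = halt

halt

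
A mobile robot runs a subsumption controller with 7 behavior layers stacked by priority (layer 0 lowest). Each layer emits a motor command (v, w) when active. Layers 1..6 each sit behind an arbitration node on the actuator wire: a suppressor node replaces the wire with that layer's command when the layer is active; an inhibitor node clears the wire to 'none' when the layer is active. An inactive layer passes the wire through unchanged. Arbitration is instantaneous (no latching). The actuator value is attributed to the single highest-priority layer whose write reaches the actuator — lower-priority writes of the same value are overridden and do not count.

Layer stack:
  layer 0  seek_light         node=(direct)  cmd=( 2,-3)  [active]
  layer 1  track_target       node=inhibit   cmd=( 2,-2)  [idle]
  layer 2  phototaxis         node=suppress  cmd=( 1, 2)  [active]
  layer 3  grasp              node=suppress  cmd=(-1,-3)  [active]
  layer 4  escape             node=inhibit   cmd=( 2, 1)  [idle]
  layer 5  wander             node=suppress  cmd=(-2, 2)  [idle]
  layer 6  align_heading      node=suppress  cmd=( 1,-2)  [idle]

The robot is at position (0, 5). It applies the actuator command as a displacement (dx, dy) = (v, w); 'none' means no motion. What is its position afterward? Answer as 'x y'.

-1 2

[0] seek_light on; wire := (2, -3)
[1] track_target off; pass (2, -3)
[2] phototaxis on (suppress); wire := (1, 2)
[3] grasp on (suppress); wire := (-1, -3)
[4] escape off; pass (-1, -3)
[5] wander off; pass (-1, -3)
[6] align_heading off; pass (-1, -3)
output (-1, -3)
position: (0, 5) + (-1, -3) = (-1, 2)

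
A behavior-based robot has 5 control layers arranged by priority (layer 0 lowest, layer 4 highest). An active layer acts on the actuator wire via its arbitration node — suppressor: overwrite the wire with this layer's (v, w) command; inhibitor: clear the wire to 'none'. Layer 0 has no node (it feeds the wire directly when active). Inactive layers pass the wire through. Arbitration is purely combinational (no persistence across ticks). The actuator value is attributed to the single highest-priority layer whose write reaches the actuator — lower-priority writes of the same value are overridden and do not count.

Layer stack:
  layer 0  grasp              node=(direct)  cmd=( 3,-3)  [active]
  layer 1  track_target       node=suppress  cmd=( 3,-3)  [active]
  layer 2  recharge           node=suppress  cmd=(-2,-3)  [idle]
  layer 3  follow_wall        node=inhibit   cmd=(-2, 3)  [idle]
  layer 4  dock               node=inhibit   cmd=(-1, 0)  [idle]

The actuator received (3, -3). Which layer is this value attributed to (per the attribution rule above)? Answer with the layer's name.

track_target

layer 0 (grasp) active — direct: (3, -3)
layer 1 (track_target) active — suppresses: (3, -3)
layer 2 (recharge) idle — unchanged: (3, -3)
layer 3 (follow_wall) idle — unchanged: (3, -3)
layer 4 (dock) idle — unchanged: (3, -3)
→ actuator (3, -3)
last writer: layer 1 = track_target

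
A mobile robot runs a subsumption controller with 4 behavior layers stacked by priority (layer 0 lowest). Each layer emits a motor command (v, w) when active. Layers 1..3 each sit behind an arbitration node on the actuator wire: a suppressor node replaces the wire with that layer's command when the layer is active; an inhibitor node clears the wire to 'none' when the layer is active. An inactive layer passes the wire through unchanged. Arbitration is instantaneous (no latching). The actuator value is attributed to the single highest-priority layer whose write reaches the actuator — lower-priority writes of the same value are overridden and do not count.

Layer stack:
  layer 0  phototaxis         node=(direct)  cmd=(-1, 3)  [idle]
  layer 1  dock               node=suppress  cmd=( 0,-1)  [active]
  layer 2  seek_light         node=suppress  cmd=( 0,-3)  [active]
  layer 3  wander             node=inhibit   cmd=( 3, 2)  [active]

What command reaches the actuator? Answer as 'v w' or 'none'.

none

[0] phototaxis off; wire := none
[1] dock on (suppress); wire := (0, -1)
[2] seek_light on (suppress); wire := (0, -3)
[3] wander on (inhibit); wire := none
output none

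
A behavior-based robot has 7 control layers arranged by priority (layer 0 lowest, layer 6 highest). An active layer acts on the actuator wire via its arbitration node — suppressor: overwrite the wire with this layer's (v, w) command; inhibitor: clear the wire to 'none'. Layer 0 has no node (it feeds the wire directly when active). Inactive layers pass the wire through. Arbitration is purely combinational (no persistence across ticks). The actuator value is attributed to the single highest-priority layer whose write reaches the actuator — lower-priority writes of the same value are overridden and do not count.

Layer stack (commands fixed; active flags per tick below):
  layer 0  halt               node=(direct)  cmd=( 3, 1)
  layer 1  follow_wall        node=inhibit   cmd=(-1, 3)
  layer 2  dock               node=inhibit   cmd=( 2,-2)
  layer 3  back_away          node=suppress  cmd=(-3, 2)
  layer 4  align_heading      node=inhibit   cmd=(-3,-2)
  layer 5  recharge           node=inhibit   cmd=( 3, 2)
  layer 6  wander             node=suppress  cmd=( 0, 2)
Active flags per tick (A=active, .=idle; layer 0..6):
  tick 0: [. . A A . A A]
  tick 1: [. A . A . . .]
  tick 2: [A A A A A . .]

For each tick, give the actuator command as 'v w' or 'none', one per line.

tick 0:
  L0 halt: idle → wire = none
  L1 follow_wall: idle → wire stays none
  L2 dock: active, inhibitor → wire = none
  L3 back_away: active, suppressor → wire = (-3, 2)
  L4 align_heading: idle → wire stays (-3, 2)
  L5 recharge: active, inhibitor → wire = none
  L6 wander: active, suppressor → wire = (0, 2)
  actuator = (0, 2)
tick 1:
  L0 halt: idle → wire = none
  L1 follow_wall: active, inhibitor → wire = none
  L2 dock: idle → wire stays none
  L3 back_away: active, suppressor → wire = (-3, 2)
  L4 align_heading: idle → wire stays (-3, 2)
  L5 recharge: idle → wire stays (-3, 2)
  L6 wander: idle → wire stays (-3, 2)
  actuator = (-3, 2)
tick 2:
  L0 halt: active, feeds wire = (3, 1)
  L1 follow_wall: active, inhibitor → wire = none
  L2 dock: active, inhibitor → wire = none
  L3 back_away: active, suppressor → wire = (-3, 2)
  L4 align_heading: active, inhibitor → wire = none
  L5 recharge: idle → wire stays none
  L6 wander: idle → wire stays none
  actuator = none

0 2
-3 2
none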